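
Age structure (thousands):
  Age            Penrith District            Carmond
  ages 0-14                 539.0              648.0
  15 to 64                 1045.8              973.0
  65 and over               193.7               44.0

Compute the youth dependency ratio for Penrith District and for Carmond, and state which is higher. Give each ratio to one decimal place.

Penrith District: 539.0 / 1045.8 × 100 = 51.5
Carmond: 648.0 / 973.0 × 100 = 66.6

Penrith District: 51.5
Carmond: 66.6
Higher: Carmond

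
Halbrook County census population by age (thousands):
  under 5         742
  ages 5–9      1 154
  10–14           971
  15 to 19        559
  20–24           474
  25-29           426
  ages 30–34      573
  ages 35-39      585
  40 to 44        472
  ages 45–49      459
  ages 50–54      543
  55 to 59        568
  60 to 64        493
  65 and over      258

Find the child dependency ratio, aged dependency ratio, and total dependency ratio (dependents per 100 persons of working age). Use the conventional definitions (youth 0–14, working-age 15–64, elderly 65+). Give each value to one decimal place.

0–14: 742 + 1 154 + 971 = 2 867
15–64: 559 + 474 + 426 + 573 + 585 + 472 + 459 + 543 + 568 + 493 = 5 152
65+: 258
Youth dependency ratio = 2 867 / 5 152 × 100 = 55.6
Old-age dependency ratio = 258 / 5 152 × 100 = 5.0
Total dependency ratio = (2 867 + 258) / 5 152 × 100 = 3 125 / 5 152 × 100 = 60.7

Youth dependency ratio: 55.6
Old-age dependency ratio: 5.0
Total dependency ratio: 60.7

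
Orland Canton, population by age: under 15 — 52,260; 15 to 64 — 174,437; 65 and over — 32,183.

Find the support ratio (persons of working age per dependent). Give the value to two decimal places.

Support ratio: 2.07

Support ratio = 174,437 / (52,260 + 32,183) = 174,437 / 84,443 = 2.07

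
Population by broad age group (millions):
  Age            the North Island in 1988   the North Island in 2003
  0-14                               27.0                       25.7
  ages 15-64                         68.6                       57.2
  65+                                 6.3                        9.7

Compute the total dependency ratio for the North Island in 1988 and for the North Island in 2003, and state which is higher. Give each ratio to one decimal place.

the North Island in 1988: 48.5
the North Island in 2003: 61.9
Higher: the North Island in 2003

the North Island in 1988: (27.0 + 6.3) / 68.6 × 100 = 33.3 / 68.6 × 100 = 48.5
the North Island in 2003: (25.7 + 9.7) / 57.2 × 100 = 35.4 / 57.2 × 100 = 61.9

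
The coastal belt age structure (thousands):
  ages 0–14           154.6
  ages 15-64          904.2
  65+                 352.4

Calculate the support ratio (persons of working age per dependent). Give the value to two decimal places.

Support ratio = 904.2 / (154.6 + 352.4) = 904.2 / 507.0 = 1.78

Support ratio: 1.78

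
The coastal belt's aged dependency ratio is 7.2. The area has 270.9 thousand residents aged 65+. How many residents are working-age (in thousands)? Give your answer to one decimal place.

Working-age: 3762.5

Old-age dependency ratio = elderly / working-age × 100
7.2 = 270.9 / W × 100
⇒ 3762.5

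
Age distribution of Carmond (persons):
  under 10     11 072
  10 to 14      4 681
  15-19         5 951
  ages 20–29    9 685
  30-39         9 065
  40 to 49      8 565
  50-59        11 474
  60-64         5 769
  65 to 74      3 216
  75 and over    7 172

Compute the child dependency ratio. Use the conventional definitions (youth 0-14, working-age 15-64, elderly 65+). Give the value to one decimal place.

Youth dependency ratio: 31.2

0–14: 11 072 + 4 681 = 15 753
15–64: 5 951 + 9 685 + 9 065 + 8 565 + 11 474 + 5 769 = 50 509
65+: 3 216 + 7 172 = 10 388
Youth dependency ratio = 15 753 / 50 509 × 100 = 31.2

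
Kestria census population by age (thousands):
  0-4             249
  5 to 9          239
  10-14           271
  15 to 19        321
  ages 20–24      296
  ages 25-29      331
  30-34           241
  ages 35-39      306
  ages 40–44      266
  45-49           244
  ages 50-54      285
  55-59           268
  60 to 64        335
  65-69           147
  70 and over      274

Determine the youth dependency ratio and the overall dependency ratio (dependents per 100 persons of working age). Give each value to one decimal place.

0–14: 249 + 239 + 271 = 759
15–64: 321 + 296 + 331 + 241 + 306 + 266 + 244 + 285 + 268 + 335 = 2893
65+: 147 + 274 = 421
Youth dependency ratio = 759 / 2893 × 100 = 26.2
Total dependency ratio = (759 + 421) / 2893 × 100 = 1180 / 2893 × 100 = 40.8

Youth dependency ratio: 26.2
Total dependency ratio: 40.8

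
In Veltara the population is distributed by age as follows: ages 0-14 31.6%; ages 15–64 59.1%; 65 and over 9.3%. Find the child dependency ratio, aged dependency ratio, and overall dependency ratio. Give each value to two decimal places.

Youth dependency ratio = 31.6 / 59.1 × 100 = 53.47
Old-age dependency ratio = 9.3 / 59.1 × 100 = 15.74
Total dependency ratio = (31.6 + 9.3) / 59.1 × 100 = 40.9 / 59.1 × 100 = 69.20

Youth dependency ratio: 53.47
Old-age dependency ratio: 15.74
Total dependency ratio: 69.20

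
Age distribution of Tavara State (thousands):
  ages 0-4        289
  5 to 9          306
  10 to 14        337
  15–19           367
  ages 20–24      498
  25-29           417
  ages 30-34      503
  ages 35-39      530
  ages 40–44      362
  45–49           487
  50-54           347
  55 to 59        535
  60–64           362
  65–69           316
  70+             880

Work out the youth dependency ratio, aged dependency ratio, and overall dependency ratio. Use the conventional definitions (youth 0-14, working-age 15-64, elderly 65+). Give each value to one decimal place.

Youth dependency ratio: 21.1
Old-age dependency ratio: 27.1
Total dependency ratio: 48.3

0–14: 289 + 306 + 337 = 932
15–64: 367 + 498 + 417 + 503 + 530 + 362 + 487 + 347 + 535 + 362 = 4,408
65+: 316 + 880 = 1,196
Youth dependency ratio = 932 / 4,408 × 100 = 21.1
Old-age dependency ratio = 1,196 / 4,408 × 100 = 27.1
Total dependency ratio = (932 + 1,196) / 4,408 × 100 = 2,128 / 4,408 × 100 = 48.3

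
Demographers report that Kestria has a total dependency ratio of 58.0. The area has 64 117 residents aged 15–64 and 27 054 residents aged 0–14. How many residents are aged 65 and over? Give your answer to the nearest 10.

Total dependency ratio = (youth + elderly) / working-age × 100
58.0 = (27 054 + E) / 64 117 × 100
⇒ 10 130

Aged 65 and over: 10 130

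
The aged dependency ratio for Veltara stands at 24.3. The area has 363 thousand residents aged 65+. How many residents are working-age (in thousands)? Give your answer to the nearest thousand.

Old-age dependency ratio = elderly / working-age × 100
24.3 = 363 / W × 100
⇒ 1,494

Working-age: 1,494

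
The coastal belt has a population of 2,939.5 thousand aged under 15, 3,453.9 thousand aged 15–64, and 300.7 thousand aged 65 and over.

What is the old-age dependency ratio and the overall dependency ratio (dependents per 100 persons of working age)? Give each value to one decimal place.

Old-age dependency ratio = 300.7 / 3,453.9 × 100 = 8.7
Total dependency ratio = (2,939.5 + 300.7) / 3,453.9 × 100 = 3,240.2 / 3,453.9 × 100 = 93.8

Old-age dependency ratio: 8.7
Total dependency ratio: 93.8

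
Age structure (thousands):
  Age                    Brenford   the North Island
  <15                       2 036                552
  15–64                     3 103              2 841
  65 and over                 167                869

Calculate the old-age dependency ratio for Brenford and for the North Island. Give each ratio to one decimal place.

Brenford: 5.4
the North Island: 30.6

Brenford: 167 / 3 103 × 100 = 5.4
the North Island: 869 / 2 841 × 100 = 30.6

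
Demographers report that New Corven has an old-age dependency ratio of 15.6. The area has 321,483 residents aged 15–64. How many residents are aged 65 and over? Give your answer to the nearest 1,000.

Aged 65 and over: 50,000

Old-age dependency ratio = elderly / working-age × 100
15.6 = E / 321,483 × 100
⇒ 50,000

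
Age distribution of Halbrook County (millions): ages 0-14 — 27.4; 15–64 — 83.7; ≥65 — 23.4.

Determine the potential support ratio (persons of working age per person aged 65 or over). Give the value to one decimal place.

Potential support ratio: 3.6

Potential support ratio = 83.7 / 23.4 = 3.6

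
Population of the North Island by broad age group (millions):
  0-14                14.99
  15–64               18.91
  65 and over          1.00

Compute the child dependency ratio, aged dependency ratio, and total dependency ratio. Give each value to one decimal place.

Youth dependency ratio = 14.99 / 18.91 × 100 = 79.3
Old-age dependency ratio = 1.00 / 18.91 × 100 = 5.3
Total dependency ratio = (14.99 + 1.00) / 18.91 × 100 = 15.99 / 18.91 × 100 = 84.6

Youth dependency ratio: 79.3
Old-age dependency ratio: 5.3
Total dependency ratio: 84.6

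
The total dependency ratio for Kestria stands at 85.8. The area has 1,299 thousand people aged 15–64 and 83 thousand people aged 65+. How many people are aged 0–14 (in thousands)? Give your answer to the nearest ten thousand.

Aged 0–14: 1,030

Total dependency ratio = (youth + elderly) / working-age × 100
85.8 = (Y + 83) / 1,299 × 100
⇒ 1,030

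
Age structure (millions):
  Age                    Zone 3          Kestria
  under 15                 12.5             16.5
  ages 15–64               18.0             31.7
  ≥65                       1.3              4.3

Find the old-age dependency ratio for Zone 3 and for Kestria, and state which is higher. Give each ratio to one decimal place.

Zone 3: 7.2
Kestria: 13.6
Higher: Kestria

Zone 3: 1.3 / 18.0 × 100 = 7.2
Kestria: 4.3 / 31.7 × 100 = 13.6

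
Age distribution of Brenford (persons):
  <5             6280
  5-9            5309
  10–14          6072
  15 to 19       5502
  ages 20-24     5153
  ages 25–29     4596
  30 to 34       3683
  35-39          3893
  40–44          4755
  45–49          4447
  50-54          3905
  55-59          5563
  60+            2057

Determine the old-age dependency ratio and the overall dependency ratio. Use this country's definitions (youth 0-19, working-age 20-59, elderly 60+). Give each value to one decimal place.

Old-age dependency ratio: 5.7
Total dependency ratio: 70.1

0–19: 6280 + 5309 + 6072 + 5502 = 23163
20–59: 5153 + 4596 + 3683 + 3893 + 4755 + 4447 + 3905 + 5563 = 35995
60+: 2057
Old-age dependency ratio = 2057 / 35995 × 100 = 5.7
Total dependency ratio = (23163 + 2057) / 35995 × 100 = 25220 / 35995 × 100 = 70.1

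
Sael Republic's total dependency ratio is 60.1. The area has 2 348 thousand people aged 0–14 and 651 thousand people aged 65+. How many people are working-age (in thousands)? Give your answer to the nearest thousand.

Working-age: 4 990

Total dependency ratio = (youth + elderly) / working-age × 100
60.1 = (2 348 + 651) / W × 100
⇒ 4 990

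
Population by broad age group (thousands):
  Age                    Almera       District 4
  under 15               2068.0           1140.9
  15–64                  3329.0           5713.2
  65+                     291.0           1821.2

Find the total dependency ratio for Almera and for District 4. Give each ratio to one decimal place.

Almera: 70.9
District 4: 51.8

Almera: (2068.0 + 291.0) / 3329.0 × 100 = 2359.0 / 3329.0 × 100 = 70.9
District 4: (1140.9 + 1821.2) / 5713.2 × 100 = 2962.1 / 5713.2 × 100 = 51.8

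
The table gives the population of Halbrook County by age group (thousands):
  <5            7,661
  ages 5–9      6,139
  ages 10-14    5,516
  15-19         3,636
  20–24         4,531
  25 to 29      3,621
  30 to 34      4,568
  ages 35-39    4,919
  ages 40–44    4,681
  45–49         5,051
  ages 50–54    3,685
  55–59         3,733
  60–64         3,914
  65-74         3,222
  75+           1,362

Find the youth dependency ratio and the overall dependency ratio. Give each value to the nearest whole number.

0–14: 7,661 + 6,139 + 5,516 = 19,316
15–64: 3,636 + 4,531 + 3,621 + 4,568 + 4,919 + 4,681 + 5,051 + 3,685 + 3,733 + 3,914 = 42,339
65+: 3,222 + 1,362 = 4,584
Youth dependency ratio = 19,316 / 42,339 × 100 = 46
Total dependency ratio = (19,316 + 4,584) / 42,339 × 100 = 23,900 / 42,339 × 100 = 56

Youth dependency ratio: 46
Total dependency ratio: 56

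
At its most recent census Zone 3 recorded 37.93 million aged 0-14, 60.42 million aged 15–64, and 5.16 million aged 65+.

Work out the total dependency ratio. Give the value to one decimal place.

Total dependency ratio: 71.3

Total dependency ratio = (37.93 + 5.16) / 60.42 × 100 = 43.09 / 60.42 × 100 = 71.3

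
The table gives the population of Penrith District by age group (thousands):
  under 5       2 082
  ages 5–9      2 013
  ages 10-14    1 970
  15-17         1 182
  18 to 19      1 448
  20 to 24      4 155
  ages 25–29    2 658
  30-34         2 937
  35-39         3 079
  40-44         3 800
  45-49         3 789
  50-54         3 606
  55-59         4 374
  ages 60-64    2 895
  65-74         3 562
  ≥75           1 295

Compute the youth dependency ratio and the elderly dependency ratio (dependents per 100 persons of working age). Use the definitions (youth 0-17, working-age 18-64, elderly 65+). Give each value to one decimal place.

0–17: 2 082 + 2 013 + 1 970 + 1 182 = 7 247
18–64: 1 448 + 4 155 + 2 658 + 2 937 + 3 079 + 3 800 + 3 789 + 3 606 + 4 374 + 2 895 = 32 741
65+: 3 562 + 1 295 = 4 857
Youth dependency ratio = 7 247 / 32 741 × 100 = 22.1
Old-age dependency ratio = 4 857 / 32 741 × 100 = 14.8

Youth dependency ratio: 22.1
Old-age dependency ratio: 14.8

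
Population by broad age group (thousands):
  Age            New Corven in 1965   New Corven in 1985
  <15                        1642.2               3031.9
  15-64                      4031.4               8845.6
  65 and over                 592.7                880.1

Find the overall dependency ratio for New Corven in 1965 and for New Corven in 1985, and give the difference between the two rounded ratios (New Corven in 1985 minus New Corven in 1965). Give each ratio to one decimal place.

New Corven in 1965: (1642.2 + 592.7) / 4031.4 × 100 = 2234.9 / 4031.4 × 100 = 55.4
New Corven in 1985: (3031.9 + 880.1) / 8845.6 × 100 = 3912.0 / 8845.6 × 100 = 44.2

New Corven in 1965: 55.4
New Corven in 1985: 44.2
Difference: -11.2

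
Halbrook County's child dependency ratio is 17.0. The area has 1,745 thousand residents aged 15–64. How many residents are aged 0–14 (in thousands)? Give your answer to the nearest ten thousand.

Aged 0–14: 300

Youth dependency ratio = youth / working-age × 100
17.0 = Y / 1,745 × 100
⇒ 300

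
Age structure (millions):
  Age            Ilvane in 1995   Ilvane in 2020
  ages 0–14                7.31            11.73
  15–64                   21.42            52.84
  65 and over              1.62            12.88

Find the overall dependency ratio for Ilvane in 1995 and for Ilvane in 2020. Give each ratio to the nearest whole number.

Ilvane in 1995: (7.31 + 1.62) / 21.42 × 100 = 8.93 / 21.42 × 100 = 42
Ilvane in 2020: (11.73 + 12.88) / 52.84 × 100 = 24.61 / 52.84 × 100 = 47

Ilvane in 1995: 42
Ilvane in 2020: 47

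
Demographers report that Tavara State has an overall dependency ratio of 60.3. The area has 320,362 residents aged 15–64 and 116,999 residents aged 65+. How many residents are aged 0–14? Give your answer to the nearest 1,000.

Aged 0–14: 76,000

Total dependency ratio = (youth + elderly) / working-age × 100
60.3 = (Y + 116,999) / 320,362 × 100
⇒ 76,000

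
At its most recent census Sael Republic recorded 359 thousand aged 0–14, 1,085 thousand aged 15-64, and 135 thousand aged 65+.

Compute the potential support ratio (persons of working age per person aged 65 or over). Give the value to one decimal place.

Potential support ratio: 8.0

Potential support ratio = 1,085 / 135 = 8.0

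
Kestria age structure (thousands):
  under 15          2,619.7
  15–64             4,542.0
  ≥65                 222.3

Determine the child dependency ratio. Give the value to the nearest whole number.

Youth dependency ratio: 58

Youth dependency ratio = 2,619.7 / 4,542.0 × 100 = 58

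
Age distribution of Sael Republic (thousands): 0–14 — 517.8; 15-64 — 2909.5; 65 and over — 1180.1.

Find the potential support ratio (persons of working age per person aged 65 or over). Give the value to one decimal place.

Potential support ratio: 2.5

Potential support ratio = 2909.5 / 1180.1 = 2.5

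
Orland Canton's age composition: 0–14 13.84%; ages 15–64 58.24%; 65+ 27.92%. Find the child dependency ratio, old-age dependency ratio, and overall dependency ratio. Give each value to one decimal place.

Youth dependency ratio = 13.84 / 58.24 × 100 = 23.8
Old-age dependency ratio = 27.92 / 58.24 × 100 = 47.9
Total dependency ratio = (13.84 + 27.92) / 58.24 × 100 = 41.76 / 58.24 × 100 = 71.7

Youth dependency ratio: 23.8
Old-age dependency ratio: 47.9
Total dependency ratio: 71.7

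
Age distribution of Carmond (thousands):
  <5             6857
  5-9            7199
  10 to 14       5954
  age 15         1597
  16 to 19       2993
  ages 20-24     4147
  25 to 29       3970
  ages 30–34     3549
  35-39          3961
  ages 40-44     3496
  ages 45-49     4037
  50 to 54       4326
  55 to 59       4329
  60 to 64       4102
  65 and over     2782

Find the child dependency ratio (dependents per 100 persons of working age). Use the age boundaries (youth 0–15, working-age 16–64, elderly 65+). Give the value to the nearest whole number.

0–15: 6857 + 7199 + 5954 + 1597 = 21607
16–64: 2993 + 4147 + 3970 + 3549 + 3961 + 3496 + 4037 + 4326 + 4329 + 4102 = 38910
65+: 2782
Youth dependency ratio = 21607 / 38910 × 100 = 56

Youth dependency ratio: 56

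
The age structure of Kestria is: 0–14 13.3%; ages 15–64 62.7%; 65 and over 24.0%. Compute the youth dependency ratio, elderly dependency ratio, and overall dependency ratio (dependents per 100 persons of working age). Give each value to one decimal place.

Youth dependency ratio: 21.2
Old-age dependency ratio: 38.3
Total dependency ratio: 59.5

Youth dependency ratio = 13.3 / 62.7 × 100 = 21.2
Old-age dependency ratio = 24.0 / 62.7 × 100 = 38.3
Total dependency ratio = (13.3 + 24.0) / 62.7 × 100 = 37.3 / 62.7 × 100 = 59.5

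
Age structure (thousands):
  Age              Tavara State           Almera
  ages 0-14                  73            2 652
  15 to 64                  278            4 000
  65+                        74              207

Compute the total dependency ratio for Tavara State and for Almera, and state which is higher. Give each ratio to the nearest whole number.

Tavara State: (73 + 74) / 278 × 100 = 147 / 278 × 100 = 53
Almera: (2 652 + 207) / 4 000 × 100 = 2 859 / 4 000 × 100 = 71

Tavara State: 53
Almera: 71
Higher: Almera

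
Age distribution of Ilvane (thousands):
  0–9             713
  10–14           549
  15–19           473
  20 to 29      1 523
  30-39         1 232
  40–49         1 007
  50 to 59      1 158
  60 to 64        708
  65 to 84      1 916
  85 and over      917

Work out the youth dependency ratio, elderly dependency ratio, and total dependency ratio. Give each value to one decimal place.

Youth dependency ratio: 20.7
Old-age dependency ratio: 46.4
Total dependency ratio: 67.1

0–14: 713 + 549 = 1 262
15–64: 473 + 1 523 + 1 232 + 1 007 + 1 158 + 708 = 6 101
65+: 1 916 + 917 = 2 833
Youth dependency ratio = 1 262 / 6 101 × 100 = 20.7
Old-age dependency ratio = 2 833 / 6 101 × 100 = 46.4
Total dependency ratio = (1 262 + 2 833) / 6 101 × 100 = 4 095 / 6 101 × 100 = 67.1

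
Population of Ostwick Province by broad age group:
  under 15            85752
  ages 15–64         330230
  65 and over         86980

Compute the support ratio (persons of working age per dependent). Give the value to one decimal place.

Support ratio = 330230 / (85752 + 86980) = 330230 / 172732 = 1.9

Support ratio: 1.9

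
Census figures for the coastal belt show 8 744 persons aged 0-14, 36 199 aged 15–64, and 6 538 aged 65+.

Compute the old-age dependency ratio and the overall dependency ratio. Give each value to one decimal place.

Old-age dependency ratio: 18.1
Total dependency ratio: 42.2

Old-age dependency ratio = 6 538 / 36 199 × 100 = 18.1
Total dependency ratio = (8 744 + 6 538) / 36 199 × 100 = 15 282 / 36 199 × 100 = 42.2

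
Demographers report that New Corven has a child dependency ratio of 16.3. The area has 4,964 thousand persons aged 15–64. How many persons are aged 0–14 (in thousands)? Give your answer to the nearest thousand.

Aged 0–14: 809

Youth dependency ratio = youth / working-age × 100
16.3 = Y / 4,964 × 100
⇒ 809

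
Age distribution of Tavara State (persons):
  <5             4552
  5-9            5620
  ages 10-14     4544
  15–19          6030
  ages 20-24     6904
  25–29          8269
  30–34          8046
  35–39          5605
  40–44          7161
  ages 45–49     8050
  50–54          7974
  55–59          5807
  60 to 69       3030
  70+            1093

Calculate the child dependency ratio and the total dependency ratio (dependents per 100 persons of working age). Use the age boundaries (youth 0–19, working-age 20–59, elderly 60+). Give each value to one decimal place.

Youth dependency ratio: 35.9
Total dependency ratio: 43.0

0–19: 4552 + 5620 + 4544 + 6030 = 20746
20–59: 6904 + 8269 + 8046 + 5605 + 7161 + 8050 + 7974 + 5807 = 57816
60+: 3030 + 1093 = 4123
Youth dependency ratio = 20746 / 57816 × 100 = 35.9
Total dependency ratio = (20746 + 4123) / 57816 × 100 = 24869 / 57816 × 100 = 43.0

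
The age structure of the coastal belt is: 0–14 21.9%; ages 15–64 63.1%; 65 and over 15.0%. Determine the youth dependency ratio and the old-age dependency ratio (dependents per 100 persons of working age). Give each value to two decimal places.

Youth dependency ratio: 34.71
Old-age dependency ratio: 23.77

Youth dependency ratio = 21.9 / 63.1 × 100 = 34.71
Old-age dependency ratio = 15.0 / 63.1 × 100 = 23.77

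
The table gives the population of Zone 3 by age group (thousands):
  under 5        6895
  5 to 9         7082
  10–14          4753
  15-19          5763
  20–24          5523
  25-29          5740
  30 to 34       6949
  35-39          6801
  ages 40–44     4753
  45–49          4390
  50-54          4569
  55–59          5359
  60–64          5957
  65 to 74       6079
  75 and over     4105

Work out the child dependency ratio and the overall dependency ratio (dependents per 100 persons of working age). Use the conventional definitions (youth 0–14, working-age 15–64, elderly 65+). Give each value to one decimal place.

Youth dependency ratio: 33.6
Total dependency ratio: 51.8

0–14: 6895 + 7082 + 4753 = 18730
15–64: 5763 + 5523 + 5740 + 6949 + 6801 + 4753 + 4390 + 4569 + 5359 + 5957 = 55804
65+: 6079 + 4105 = 10184
Youth dependency ratio = 18730 / 55804 × 100 = 33.6
Total dependency ratio = (18730 + 10184) / 55804 × 100 = 28914 / 55804 × 100 = 51.8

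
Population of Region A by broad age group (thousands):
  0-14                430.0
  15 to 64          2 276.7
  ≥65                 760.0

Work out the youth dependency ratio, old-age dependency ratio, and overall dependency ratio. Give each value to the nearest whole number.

Youth dependency ratio = 430.0 / 2 276.7 × 100 = 19
Old-age dependency ratio = 760.0 / 2 276.7 × 100 = 33
Total dependency ratio = (430.0 + 760.0) / 2 276.7 × 100 = 1 190.0 / 2 276.7 × 100 = 52

Youth dependency ratio: 19
Old-age dependency ratio: 33
Total dependency ratio: 52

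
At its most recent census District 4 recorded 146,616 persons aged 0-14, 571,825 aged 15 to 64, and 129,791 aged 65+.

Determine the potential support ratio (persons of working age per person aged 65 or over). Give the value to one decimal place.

Potential support ratio = 571,825 / 129,791 = 4.4

Potential support ratio: 4.4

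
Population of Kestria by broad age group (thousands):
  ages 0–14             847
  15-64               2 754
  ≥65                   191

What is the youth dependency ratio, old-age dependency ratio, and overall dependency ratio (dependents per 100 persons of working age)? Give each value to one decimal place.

Youth dependency ratio: 30.8
Old-age dependency ratio: 6.9
Total dependency ratio: 37.7

Youth dependency ratio = 847 / 2 754 × 100 = 30.8
Old-age dependency ratio = 191 / 2 754 × 100 = 6.9
Total dependency ratio = (847 + 191) / 2 754 × 100 = 1 038 / 2 754 × 100 = 37.7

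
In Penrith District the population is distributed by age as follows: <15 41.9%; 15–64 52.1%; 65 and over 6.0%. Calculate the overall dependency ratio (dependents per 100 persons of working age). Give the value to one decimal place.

Total dependency ratio: 91.9

Total dependency ratio = (41.9 + 6.0) / 52.1 × 100 = 47.9 / 52.1 × 100 = 91.9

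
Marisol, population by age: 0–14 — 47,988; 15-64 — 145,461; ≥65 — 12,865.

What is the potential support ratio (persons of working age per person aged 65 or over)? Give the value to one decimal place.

Potential support ratio: 11.3

Potential support ratio = 145,461 / 12,865 = 11.3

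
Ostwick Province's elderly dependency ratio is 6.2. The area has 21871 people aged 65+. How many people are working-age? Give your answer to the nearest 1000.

Old-age dependency ratio = elderly / working-age × 100
6.2 = 21871 / W × 100
⇒ 353000

Working-age: 353000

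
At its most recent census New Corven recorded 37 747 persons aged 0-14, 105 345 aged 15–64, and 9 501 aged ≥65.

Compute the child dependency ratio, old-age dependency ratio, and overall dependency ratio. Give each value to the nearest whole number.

Youth dependency ratio = 37 747 / 105 345 × 100 = 36
Old-age dependency ratio = 9 501 / 105 345 × 100 = 9
Total dependency ratio = (37 747 + 9 501) / 105 345 × 100 = 47 248 / 105 345 × 100 = 45

Youth dependency ratio: 36
Old-age dependency ratio: 9
Total dependency ratio: 45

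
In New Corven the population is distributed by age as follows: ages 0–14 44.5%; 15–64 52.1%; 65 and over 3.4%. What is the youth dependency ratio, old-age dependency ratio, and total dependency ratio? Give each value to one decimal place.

Youth dependency ratio: 85.4
Old-age dependency ratio: 6.5
Total dependency ratio: 91.9

Youth dependency ratio = 44.5 / 52.1 × 100 = 85.4
Old-age dependency ratio = 3.4 / 52.1 × 100 = 6.5
Total dependency ratio = (44.5 + 3.4) / 52.1 × 100 = 47.9 / 52.1 × 100 = 91.9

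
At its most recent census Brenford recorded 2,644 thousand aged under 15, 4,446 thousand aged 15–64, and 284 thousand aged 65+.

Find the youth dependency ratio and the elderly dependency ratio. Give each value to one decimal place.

Youth dependency ratio = 2,644 / 4,446 × 100 = 59.5
Old-age dependency ratio = 284 / 4,446 × 100 = 6.4

Youth dependency ratio: 59.5
Old-age dependency ratio: 6.4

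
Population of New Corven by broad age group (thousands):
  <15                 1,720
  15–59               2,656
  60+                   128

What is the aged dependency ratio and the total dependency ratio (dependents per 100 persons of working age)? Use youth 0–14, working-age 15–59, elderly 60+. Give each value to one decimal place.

Old-age dependency ratio: 4.8
Total dependency ratio: 69.6

Old-age dependency ratio = 128 / 2,656 × 100 = 4.8
Total dependency ratio = (1,720 + 128) / 2,656 × 100 = 1,848 / 2,656 × 100 = 69.6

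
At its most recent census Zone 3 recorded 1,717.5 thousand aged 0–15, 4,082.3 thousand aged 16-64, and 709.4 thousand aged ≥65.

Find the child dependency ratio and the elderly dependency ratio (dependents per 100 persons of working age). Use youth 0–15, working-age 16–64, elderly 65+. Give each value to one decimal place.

Youth dependency ratio: 42.1
Old-age dependency ratio: 17.4

Youth dependency ratio = 1,717.5 / 4,082.3 × 100 = 42.1
Old-age dependency ratio = 709.4 / 4,082.3 × 100 = 17.4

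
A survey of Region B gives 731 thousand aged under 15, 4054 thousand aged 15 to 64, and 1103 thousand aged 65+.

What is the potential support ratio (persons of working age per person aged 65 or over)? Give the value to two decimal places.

Potential support ratio: 3.68

Potential support ratio = 4054 / 1103 = 3.68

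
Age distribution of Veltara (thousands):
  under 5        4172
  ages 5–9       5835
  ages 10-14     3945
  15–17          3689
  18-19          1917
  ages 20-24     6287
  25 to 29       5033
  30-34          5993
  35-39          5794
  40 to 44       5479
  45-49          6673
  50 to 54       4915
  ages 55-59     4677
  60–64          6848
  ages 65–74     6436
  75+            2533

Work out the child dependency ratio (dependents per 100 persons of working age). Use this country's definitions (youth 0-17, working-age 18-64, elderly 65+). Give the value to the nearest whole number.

Youth dependency ratio: 33

0–17: 4172 + 5835 + 3945 + 3689 = 17641
18–64: 1917 + 6287 + 5033 + 5993 + 5794 + 5479 + 6673 + 4915 + 4677 + 6848 = 53616
65+: 6436 + 2533 = 8969
Youth dependency ratio = 17641 / 53616 × 100 = 33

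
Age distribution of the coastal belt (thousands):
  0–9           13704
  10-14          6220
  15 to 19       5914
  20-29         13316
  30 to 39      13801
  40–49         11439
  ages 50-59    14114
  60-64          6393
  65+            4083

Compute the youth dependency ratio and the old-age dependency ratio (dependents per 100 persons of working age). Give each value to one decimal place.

0–14: 13704 + 6220 = 19924
15–64: 5914 + 13316 + 13801 + 11439 + 14114 + 6393 = 64977
65+: 4083
Youth dependency ratio = 19924 / 64977 × 100 = 30.7
Old-age dependency ratio = 4083 / 64977 × 100 = 6.3

Youth dependency ratio: 30.7
Old-age dependency ratio: 6.3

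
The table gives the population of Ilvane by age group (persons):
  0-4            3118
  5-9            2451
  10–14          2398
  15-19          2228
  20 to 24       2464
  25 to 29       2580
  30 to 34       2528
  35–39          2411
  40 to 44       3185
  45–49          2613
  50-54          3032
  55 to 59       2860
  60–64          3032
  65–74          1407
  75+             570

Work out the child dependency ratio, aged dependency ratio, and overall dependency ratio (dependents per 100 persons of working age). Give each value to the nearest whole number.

0–14: 3118 + 2451 + 2398 = 7967
15–64: 2228 + 2464 + 2580 + 2528 + 2411 + 3185 + 2613 + 3032 + 2860 + 3032 = 26933
65+: 1407 + 570 = 1977
Youth dependency ratio = 7967 / 26933 × 100 = 30
Old-age dependency ratio = 1977 / 26933 × 100 = 7
Total dependency ratio = (7967 + 1977) / 26933 × 100 = 9944 / 26933 × 100 = 37

Youth dependency ratio: 30
Old-age dependency ratio: 7
Total dependency ratio: 37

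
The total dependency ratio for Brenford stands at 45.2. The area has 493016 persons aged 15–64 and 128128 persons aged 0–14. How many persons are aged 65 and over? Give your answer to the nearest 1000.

Aged 65 and over: 95000

Total dependency ratio = (youth + elderly) / working-age × 100
45.2 = (128128 + E) / 493016 × 100
⇒ 95000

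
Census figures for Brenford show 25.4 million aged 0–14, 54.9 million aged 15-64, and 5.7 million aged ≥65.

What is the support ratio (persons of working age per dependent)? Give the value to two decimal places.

Support ratio = 54.9 / (25.4 + 5.7) = 54.9 / 31.1 = 1.77

Support ratio: 1.77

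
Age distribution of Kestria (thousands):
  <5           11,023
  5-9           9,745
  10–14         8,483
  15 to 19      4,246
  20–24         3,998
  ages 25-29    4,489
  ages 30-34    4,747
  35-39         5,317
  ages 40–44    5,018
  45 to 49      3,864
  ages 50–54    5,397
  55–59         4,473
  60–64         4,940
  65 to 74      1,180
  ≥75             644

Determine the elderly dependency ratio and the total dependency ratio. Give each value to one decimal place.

0–14: 11,023 + 9,745 + 8,483 = 29,251
15–64: 4,246 + 3,998 + 4,489 + 4,747 + 5,317 + 5,018 + 3,864 + 5,397 + 4,473 + 4,940 = 46,489
65+: 1,180 + 644 = 1,824
Old-age dependency ratio = 1,824 / 46,489 × 100 = 3.9
Total dependency ratio = (29,251 + 1,824) / 46,489 × 100 = 31,075 / 46,489 × 100 = 66.8

Old-age dependency ratio: 3.9
Total dependency ratio: 66.8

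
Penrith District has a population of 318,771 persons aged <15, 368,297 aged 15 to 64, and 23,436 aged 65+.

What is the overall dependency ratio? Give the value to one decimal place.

Total dependency ratio: 92.9

Total dependency ratio = (318,771 + 23,436) / 368,297 × 100 = 342,207 / 368,297 × 100 = 92.9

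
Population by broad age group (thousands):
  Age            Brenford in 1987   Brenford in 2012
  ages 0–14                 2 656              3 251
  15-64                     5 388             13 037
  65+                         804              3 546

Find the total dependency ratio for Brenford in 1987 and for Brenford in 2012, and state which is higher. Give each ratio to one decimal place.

Brenford in 1987: (2 656 + 804) / 5 388 × 100 = 3 460 / 5 388 × 100 = 64.2
Brenford in 2012: (3 251 + 3 546) / 13 037 × 100 = 6 797 / 13 037 × 100 = 52.1

Brenford in 1987: 64.2
Brenford in 2012: 52.1
Higher: Brenford in 1987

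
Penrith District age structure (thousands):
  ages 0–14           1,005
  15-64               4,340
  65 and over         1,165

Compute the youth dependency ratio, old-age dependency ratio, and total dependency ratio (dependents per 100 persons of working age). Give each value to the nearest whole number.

Youth dependency ratio = 1,005 / 4,340 × 100 = 23
Old-age dependency ratio = 1,165 / 4,340 × 100 = 27
Total dependency ratio = (1,005 + 1,165) / 4,340 × 100 = 2,170 / 4,340 × 100 = 50

Youth dependency ratio: 23
Old-age dependency ratio: 27
Total dependency ratio: 50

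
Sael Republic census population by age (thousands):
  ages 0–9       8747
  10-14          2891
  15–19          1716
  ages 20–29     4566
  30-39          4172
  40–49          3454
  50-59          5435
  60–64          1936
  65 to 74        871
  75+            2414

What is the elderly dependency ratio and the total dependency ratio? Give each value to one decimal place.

Old-age dependency ratio: 15.4
Total dependency ratio: 70.1

0–14: 8747 + 2891 = 11638
15–64: 1716 + 4566 + 4172 + 3454 + 5435 + 1936 = 21279
65+: 871 + 2414 = 3285
Old-age dependency ratio = 3285 / 21279 × 100 = 15.4
Total dependency ratio = (11638 + 3285) / 21279 × 100 = 14923 / 21279 × 100 = 70.1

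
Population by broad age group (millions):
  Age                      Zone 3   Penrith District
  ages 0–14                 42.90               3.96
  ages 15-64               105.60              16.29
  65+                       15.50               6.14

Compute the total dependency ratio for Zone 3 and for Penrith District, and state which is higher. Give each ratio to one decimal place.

Zone 3: (42.90 + 15.50) / 105.60 × 100 = 58.40 / 105.60 × 100 = 55.3
Penrith District: (3.96 + 6.14) / 16.29 × 100 = 10.10 / 16.29 × 100 = 62.0

Zone 3: 55.3
Penrith District: 62.0
Higher: Penrith District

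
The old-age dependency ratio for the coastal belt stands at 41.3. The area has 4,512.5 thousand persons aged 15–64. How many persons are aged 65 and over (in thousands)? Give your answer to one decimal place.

Old-age dependency ratio = elderly / working-age × 100
41.3 = E / 4,512.5 × 100
⇒ 1,863.7

Aged 65 and over: 1,863.7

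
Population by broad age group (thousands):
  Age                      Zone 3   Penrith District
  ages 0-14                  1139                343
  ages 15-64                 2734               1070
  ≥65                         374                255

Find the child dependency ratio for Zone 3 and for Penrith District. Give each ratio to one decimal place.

Zone 3: 1139 / 2734 × 100 = 41.7
Penrith District: 343 / 1070 × 100 = 32.1

Zone 3: 41.7
Penrith District: 32.1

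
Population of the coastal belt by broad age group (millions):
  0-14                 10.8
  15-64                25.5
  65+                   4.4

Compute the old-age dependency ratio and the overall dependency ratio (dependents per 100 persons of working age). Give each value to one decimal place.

Old-age dependency ratio = 4.4 / 25.5 × 100 = 17.3
Total dependency ratio = (10.8 + 4.4) / 25.5 × 100 = 15.2 / 25.5 × 100 = 59.6

Old-age dependency ratio: 17.3
Total dependency ratio: 59.6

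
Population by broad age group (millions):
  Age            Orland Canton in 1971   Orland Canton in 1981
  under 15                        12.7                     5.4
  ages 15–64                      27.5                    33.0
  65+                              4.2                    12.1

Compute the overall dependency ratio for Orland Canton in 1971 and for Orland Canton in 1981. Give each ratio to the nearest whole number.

Orland Canton in 1971: (12.7 + 4.2) / 27.5 × 100 = 16.9 / 27.5 × 100 = 61
Orland Canton in 1981: (5.4 + 12.1) / 33.0 × 100 = 17.5 / 33.0 × 100 = 53

Orland Canton in 1971: 61
Orland Canton in 1981: 53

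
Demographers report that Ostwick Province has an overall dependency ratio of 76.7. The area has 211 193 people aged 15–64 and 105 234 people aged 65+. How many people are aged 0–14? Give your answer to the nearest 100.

Aged 0–14: 56 800

Total dependency ratio = (youth + elderly) / working-age × 100
76.7 = (Y + 105 234) / 211 193 × 100
⇒ 56 800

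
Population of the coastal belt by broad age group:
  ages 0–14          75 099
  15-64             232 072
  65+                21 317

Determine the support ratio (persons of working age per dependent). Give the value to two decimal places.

Support ratio: 2.41

Support ratio = 232 072 / (75 099 + 21 317) = 232 072 / 96 416 = 2.41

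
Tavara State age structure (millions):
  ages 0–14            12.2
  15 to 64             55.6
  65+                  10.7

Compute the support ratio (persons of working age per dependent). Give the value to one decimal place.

Support ratio: 2.4

Support ratio = 55.6 / (12.2 + 10.7) = 55.6 / 22.9 = 2.4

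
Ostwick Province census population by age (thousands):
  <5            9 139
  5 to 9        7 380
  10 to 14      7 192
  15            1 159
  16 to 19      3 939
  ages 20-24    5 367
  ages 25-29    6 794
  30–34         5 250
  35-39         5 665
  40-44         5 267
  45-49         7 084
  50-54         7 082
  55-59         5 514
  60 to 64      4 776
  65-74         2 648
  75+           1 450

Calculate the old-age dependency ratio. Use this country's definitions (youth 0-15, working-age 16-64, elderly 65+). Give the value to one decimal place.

Old-age dependency ratio: 7.2

0–15: 9 139 + 7 380 + 7 192 + 1 159 = 24 870
16–64: 3 939 + 5 367 + 6 794 + 5 250 + 5 665 + 5 267 + 7 084 + 7 082 + 5 514 + 4 776 = 56 738
65+: 2 648 + 1 450 = 4 098
Old-age dependency ratio = 4 098 / 56 738 × 100 = 7.2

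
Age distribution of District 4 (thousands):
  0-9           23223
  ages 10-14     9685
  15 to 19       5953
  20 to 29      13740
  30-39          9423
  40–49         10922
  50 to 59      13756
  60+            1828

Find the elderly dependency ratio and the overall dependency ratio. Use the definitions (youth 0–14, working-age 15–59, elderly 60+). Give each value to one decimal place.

0–14: 23223 + 9685 = 32908
15–59: 5953 + 13740 + 9423 + 10922 + 13756 = 53794
60+: 1828
Old-age dependency ratio = 1828 / 53794 × 100 = 3.4
Total dependency ratio = (32908 + 1828) / 53794 × 100 = 34736 / 53794 × 100 = 64.6

Old-age dependency ratio: 3.4
Total dependency ratio: 64.6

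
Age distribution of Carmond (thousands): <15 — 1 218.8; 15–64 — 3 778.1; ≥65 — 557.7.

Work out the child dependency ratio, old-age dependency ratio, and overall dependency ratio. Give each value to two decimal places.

Youth dependency ratio: 32.26
Old-age dependency ratio: 14.76
Total dependency ratio: 47.02

Youth dependency ratio = 1 218.8 / 3 778.1 × 100 = 32.26
Old-age dependency ratio = 557.7 / 3 778.1 × 100 = 14.76
Total dependency ratio = (1 218.8 + 557.7) / 3 778.1 × 100 = 1 776.5 / 3 778.1 × 100 = 47.02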